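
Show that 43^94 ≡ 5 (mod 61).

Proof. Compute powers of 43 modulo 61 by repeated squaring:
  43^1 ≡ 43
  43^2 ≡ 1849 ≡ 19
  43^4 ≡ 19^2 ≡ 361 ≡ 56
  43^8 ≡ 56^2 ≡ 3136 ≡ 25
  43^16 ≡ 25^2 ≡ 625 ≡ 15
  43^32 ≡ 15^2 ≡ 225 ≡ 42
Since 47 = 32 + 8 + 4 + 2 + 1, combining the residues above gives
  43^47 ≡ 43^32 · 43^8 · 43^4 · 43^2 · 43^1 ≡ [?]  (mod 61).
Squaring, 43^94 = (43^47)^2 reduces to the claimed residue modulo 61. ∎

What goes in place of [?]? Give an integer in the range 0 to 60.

26

Multiply the listed residues: 42 · 25 · 56 · 19 · 43 = 1050 → 58800 → 1117200 → 48039600.
Reducing modulo 61: 48039600 = 787534·61 + 26, so 43^47 ≡ 26.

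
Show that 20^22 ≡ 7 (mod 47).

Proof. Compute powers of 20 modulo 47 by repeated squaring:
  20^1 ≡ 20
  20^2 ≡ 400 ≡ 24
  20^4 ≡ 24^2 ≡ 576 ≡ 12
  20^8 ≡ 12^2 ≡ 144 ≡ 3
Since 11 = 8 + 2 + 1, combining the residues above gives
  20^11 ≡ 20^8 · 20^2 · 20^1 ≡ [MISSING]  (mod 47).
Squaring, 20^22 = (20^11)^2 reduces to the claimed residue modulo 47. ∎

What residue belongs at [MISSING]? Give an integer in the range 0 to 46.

30

Multiply the listed residues: 3 · 24 · 20 = 72 → 1440.
Reducing modulo 47: 1440 = 30·47 + 30, so 20^11 ≡ 30.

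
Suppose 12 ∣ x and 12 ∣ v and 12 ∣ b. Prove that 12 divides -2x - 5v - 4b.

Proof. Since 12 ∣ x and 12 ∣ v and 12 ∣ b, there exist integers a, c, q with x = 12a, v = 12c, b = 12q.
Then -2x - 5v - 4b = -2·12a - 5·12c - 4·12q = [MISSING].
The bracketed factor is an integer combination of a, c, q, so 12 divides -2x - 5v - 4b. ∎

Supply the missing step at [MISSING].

Each term has a factor of 12: -2·12a - 5·12c - 4·12q = 12·(-2a - 5c - 4q).
Since -2a - 5c - 4q is an integer, 12 ∣ (-2x - 5v - 4b).

12(-2a - 5c - 4q)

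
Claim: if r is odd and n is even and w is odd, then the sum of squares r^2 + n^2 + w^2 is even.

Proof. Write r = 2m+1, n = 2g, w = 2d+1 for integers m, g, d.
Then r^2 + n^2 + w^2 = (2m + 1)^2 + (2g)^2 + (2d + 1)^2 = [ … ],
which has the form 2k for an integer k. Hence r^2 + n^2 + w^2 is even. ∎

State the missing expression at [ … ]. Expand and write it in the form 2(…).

(2m + 1)^2 + (2g)^2 + (2d + 1)^2 = 4d^2 + 4d + 4g^2 + 4m^2 + 4m + 2
= 2(2d^2 + 2d + 2g^2 + 2m^2 + 2m + 1).
Since 2d^2 + 2d + 2g^2 + 2m^2 + 2m + 1 is an integer, the sum of squares is of the form 2k for an integer k.

2(2d^2 + 2d + 2g^2 + 2m^2 + 2m + 1)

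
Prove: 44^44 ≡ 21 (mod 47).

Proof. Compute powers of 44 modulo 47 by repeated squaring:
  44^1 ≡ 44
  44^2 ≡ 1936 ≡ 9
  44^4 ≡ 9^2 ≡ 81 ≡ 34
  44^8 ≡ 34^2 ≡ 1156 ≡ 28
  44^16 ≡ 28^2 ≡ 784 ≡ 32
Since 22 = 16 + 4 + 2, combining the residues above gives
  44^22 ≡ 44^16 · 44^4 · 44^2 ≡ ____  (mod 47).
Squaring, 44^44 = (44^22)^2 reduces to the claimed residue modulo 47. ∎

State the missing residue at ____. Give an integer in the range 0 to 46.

44^16 · 44^4 · 44^2 ≡ 32 · 34 · 9 = 9792.
9792 mod 47 = 16, so 44^22 ≡ 16 (mod 47).

16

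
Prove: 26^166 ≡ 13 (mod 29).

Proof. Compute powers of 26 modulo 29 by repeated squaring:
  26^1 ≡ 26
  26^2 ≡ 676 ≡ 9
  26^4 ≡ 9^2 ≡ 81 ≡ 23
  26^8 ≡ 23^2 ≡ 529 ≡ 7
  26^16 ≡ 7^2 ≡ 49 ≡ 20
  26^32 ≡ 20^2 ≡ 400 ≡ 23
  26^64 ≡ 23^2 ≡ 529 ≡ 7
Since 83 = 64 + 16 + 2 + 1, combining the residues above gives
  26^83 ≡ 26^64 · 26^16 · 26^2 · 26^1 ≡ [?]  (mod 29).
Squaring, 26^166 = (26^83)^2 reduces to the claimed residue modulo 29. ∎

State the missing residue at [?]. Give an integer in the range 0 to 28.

19

Multiply the listed residues: 7 · 20 · 9 · 26 = 140 → 1260 → 32760.
Reducing modulo 29: 32760 = 1129·29 + 19, so 26^83 ≡ 19.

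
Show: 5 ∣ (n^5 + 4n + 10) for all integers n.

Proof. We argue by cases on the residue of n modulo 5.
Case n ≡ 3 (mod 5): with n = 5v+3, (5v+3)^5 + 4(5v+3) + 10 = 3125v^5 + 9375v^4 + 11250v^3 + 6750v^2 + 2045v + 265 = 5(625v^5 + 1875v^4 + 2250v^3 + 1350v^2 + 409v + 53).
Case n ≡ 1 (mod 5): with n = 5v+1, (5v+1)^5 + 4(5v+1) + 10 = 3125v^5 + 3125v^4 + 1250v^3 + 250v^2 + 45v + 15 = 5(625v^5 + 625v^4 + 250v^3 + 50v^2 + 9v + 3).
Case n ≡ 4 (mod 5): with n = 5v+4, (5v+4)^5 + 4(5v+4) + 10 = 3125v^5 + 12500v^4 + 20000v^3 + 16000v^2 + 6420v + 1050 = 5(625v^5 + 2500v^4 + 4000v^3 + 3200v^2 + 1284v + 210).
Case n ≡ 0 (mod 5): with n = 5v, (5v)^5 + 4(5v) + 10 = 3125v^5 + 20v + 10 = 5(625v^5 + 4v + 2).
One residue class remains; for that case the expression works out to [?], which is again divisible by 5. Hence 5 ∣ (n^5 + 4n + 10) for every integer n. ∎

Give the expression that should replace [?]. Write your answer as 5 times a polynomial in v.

The residues treated are {3, 1, 4, 0}, so the missing case is n ≡ 2 (mod 5); write n = 5v+2.
Then (5v+2)^5 + 4(5v+2) + 10 = 3125v^5 + 6250v^4 + 5000v^3 + 2000v^2 + 420v + 50 = 5(625v^5 + 1250v^4 + 1000v^3 + 400v^2 + 84v + 10).

5(625v^5 + 1250v^4 + 1000v^3 + 400v^2 + 84v + 10)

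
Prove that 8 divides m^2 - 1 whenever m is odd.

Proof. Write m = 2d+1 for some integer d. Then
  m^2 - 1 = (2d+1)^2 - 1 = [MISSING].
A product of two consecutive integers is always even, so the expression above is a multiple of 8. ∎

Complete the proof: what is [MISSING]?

(2d+1)^2 - 1 = 4d^2 + 4d + 1 - 1 = 4d^2 + 4d = 4d(d+1).
Since d and d+1 are consecutive, d(d+1) is even, and 4·(even) is a multiple of 8.

4d(d + 1)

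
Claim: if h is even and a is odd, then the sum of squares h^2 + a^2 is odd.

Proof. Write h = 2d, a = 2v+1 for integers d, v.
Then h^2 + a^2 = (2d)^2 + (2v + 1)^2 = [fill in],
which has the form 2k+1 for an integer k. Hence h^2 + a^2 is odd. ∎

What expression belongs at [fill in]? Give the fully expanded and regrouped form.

Expanding: (2d)^2 + (2v + 1)^2 = 4d^2 + 4v^2 + 4v + 1.
Every term except the constant is even, so this is 2(2d^2 + 2v^2 + 2v) + 1,
and 2d^2 + 2v^2 + 2v ∈ ℤ gives the required form.

2(2d^2 + 2v^2 + 2v) + 1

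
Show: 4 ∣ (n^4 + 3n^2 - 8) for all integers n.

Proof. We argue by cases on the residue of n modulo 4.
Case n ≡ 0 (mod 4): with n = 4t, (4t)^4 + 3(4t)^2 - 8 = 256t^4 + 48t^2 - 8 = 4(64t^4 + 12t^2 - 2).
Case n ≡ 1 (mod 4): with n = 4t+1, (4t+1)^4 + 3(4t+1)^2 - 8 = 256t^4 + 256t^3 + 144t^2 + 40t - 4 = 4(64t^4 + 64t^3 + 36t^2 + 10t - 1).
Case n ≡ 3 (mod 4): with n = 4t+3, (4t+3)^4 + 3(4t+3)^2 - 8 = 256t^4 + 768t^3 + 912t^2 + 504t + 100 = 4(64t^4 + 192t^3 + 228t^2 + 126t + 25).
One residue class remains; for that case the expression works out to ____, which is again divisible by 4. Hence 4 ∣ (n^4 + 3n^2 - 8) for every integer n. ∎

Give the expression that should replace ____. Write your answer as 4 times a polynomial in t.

The residues treated are {0, 1, 3}, so the missing case is n ≡ 2 (mod 4); write n = 4t+2.
Then (4t+2)^4 + 3(4t+2)^2 - 8 = 256t^4 + 512t^3 + 432t^2 + 176t + 20 = 4(64t^4 + 128t^3 + 108t^2 + 44t + 5).

4(64t^4 + 128t^3 + 108t^2 + 44t + 5)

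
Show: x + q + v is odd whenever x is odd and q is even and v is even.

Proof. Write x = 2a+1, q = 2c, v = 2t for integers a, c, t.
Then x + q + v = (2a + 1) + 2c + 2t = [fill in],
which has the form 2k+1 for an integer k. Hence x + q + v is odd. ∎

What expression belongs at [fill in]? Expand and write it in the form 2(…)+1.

Expanding: (2a + 1) + 2c + 2t = 2a + 2c + 2t + 1.
Every term except the constant is even, so this is 2(a + c + t) + 1,
and a + c + t ∈ ℤ gives the required form.

2(a + c + t) + 1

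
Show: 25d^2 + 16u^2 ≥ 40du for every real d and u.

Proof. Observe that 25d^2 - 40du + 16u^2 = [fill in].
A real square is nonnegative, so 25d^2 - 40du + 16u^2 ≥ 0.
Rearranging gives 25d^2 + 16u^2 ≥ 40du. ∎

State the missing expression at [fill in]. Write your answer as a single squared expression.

(5d - 4u)^2

The leading and trailing coefficients are 5^2 and 4^2, and 40 = 2·5·4, so the trinomial is (5d - 4u)^2.
Hence 25d^2 - 40du + 16u^2 ≥ 0.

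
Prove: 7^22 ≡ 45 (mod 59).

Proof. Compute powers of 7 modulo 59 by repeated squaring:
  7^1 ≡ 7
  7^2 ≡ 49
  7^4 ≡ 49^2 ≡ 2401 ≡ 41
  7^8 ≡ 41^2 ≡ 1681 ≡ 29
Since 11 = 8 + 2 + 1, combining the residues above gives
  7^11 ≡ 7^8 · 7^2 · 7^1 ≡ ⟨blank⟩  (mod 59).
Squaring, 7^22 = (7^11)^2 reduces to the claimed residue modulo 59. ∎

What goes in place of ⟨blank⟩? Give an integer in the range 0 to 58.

35

Multiply the listed residues: 29 · 49 · 7 = 1421 → 9947.
Reducing modulo 59: 9947 = 168·59 + 35, so 7^11 ≡ 35.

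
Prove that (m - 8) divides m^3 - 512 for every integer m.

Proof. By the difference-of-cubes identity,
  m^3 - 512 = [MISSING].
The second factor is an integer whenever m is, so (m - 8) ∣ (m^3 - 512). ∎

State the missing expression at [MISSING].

Polynomial division of m^3 - 512 by m - 8 leaves remainder 0 and quotient m^2 + 8m + 64.
Hence m^3 - 512 = (m - 8)(m^2 + 8m + 64).

(m - 8)(m^2 + 8m + 64)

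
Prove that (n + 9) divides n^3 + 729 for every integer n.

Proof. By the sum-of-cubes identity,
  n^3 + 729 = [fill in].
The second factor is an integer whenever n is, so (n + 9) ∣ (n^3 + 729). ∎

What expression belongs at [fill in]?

(n + 9)(n^2 - 9n + 81)

Polynomial division of n^3 + 729 by n + 9 leaves remainder 0 and quotient n^2 - 9n + 81.
Hence n^3 + 729 = (n + 9)(n^2 - 9n + 81).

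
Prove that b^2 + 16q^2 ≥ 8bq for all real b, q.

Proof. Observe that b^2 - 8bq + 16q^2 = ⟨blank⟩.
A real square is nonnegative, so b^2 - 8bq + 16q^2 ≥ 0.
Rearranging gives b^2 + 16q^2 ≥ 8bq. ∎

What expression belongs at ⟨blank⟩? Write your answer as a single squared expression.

b^2 - 8bq + 16q^2 is a perfect-square trinomial: the outer terms are (b)^2 and (4q)^2, and the cross term is -2·b·4q.
So b^2 - 8bq + 16q^2 = (b - 4q)^2 ≥ 0.

(b - 4q)^2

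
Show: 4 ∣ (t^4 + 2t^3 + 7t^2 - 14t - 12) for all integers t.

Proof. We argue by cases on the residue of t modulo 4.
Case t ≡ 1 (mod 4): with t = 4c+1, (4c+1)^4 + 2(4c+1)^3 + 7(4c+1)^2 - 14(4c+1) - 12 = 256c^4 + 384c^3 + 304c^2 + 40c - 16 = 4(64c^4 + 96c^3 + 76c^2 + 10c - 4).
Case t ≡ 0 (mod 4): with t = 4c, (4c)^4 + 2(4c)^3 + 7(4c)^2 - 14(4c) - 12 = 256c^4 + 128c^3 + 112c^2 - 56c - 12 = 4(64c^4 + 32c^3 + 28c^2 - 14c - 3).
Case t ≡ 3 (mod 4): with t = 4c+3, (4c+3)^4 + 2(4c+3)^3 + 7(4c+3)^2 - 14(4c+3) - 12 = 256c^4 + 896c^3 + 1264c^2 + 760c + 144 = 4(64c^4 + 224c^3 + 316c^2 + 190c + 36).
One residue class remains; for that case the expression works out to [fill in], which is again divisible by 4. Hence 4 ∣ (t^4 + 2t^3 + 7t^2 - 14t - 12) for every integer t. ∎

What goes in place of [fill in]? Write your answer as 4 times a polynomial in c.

4(64c^4 + 160c^3 + 172c^2 + 70c + 5)

Only t ≡ 2 (mod 4) is unaccounted for. Put t = 4c+2:
(4c+2)^4 + 2(4c+2)^3 + 7(4c+2)^2 - 14(4c+2) - 12 expands to 256c^4 + 640c^3 + 688c^2 + 280c + 20,
and factoring out 4 leaves 4(64c^4 + 160c^3 + 172c^2 + 70c + 5).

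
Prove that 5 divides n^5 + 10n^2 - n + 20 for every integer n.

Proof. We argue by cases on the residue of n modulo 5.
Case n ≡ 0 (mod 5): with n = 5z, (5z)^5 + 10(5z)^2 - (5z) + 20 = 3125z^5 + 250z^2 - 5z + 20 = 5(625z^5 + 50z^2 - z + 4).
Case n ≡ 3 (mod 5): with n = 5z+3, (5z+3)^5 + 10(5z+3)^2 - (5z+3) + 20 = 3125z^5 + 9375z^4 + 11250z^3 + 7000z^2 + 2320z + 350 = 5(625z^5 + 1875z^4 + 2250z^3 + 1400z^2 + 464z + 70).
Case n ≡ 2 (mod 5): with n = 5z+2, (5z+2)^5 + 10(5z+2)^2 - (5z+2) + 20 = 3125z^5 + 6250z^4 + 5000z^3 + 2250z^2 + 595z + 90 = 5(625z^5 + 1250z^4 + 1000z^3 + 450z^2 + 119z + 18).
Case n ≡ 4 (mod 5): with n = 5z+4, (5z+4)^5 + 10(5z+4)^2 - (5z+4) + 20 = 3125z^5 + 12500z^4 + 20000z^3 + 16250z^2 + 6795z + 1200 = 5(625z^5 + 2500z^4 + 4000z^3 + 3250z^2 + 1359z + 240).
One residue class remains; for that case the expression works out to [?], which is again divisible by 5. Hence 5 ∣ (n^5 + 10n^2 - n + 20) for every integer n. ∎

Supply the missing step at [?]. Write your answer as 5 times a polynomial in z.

Only n ≡ 1 (mod 5) is unaccounted for. Put n = 5z+1:
(5z+1)^5 + 10(5z+1)^2 - (5z+1) + 20 expands to 3125z^5 + 3125z^4 + 1250z^3 + 500z^2 + 120z + 30,
and factoring out 5 leaves 5(625z^5 + 625z^4 + 250z^3 + 100z^2 + 24z + 6).

5(625z^5 + 625z^4 + 250z^3 + 100z^2 + 24z + 6)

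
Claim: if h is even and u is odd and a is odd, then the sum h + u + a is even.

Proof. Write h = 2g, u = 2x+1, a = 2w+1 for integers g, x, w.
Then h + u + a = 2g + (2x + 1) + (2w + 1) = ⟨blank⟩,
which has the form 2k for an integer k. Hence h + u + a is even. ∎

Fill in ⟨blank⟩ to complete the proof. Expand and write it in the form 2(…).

Expanding: 2g + (2x + 1) + (2w + 1) = 2g + 2w + 2x + 2.
Every term is even; pulling out the factor of 2 gives 2(g + w + x + 1).

2(g + w + x + 1)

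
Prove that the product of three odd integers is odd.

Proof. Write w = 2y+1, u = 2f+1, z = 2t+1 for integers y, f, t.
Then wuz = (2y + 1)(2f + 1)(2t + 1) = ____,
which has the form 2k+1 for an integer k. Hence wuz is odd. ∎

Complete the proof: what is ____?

2(4fty + 2ft + 2fy + f + 2ty + t + y) + 1

(2y + 1)(2f + 1)(2t + 1) = 8fty + 4ft + 4fy + 2f + 4ty + 2t + 2y + 1
= 2(4fty + 2ft + 2fy + f + 2ty + t + y) + 1.
Since 4fty + 2ft + 2fy + f + 2ty + t + y is an integer, the product is of the form 2k+1 for an integer k.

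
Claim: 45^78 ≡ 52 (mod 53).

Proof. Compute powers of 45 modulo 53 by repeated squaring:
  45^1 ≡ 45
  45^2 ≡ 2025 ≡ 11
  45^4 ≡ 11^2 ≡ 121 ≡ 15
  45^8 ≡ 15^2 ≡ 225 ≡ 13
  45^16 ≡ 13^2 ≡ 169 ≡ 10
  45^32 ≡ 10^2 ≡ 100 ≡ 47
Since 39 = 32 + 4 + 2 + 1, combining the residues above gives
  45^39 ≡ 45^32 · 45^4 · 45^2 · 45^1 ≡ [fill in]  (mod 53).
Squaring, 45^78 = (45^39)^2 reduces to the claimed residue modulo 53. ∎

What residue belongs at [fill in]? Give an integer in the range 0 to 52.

Multiply the listed residues: 47 · 15 · 11 · 45 = 705 → 7755 → 348975.
Reducing modulo 53: 348975 = 6584·53 + 23, so 45^39 ≡ 23.

23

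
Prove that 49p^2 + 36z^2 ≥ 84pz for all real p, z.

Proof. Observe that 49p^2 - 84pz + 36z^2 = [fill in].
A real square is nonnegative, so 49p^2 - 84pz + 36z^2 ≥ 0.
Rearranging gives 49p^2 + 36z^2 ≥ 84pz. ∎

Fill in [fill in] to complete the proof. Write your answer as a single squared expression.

The leading and trailing coefficients are 7^2 and 6^2, and 84 = 2·7·6, so the trinomial is (7p - 6z)^2.
Hence 49p^2 - 84pz + 36z^2 ≥ 0.

(7p - 6z)^2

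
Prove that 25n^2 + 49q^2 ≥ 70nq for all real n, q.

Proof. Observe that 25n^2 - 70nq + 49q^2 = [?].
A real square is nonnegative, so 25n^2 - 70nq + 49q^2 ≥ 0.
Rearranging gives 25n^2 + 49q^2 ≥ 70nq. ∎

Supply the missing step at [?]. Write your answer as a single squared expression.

(5n - 7q)^2

25n^2 - 70nq + 49q^2 is a perfect-square trinomial: the outer terms are (5n)^2 and (7q)^2, and the cross term is -2·5n·7q.
So 25n^2 - 70nq + 49q^2 = (5n - 7q)^2 ≥ 0.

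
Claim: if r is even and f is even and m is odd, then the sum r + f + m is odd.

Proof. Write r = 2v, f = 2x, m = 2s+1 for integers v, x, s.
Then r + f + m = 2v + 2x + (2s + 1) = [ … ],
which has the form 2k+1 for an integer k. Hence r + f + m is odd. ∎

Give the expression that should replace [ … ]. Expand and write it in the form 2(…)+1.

2(s + v + x) + 1

2v + 2x + (2s + 1) = 2s + 2v + 2x + 1
= 2(s + v + x) + 1.
Since s + v + x is an integer, the sum is of the form 2k+1 for an integer k.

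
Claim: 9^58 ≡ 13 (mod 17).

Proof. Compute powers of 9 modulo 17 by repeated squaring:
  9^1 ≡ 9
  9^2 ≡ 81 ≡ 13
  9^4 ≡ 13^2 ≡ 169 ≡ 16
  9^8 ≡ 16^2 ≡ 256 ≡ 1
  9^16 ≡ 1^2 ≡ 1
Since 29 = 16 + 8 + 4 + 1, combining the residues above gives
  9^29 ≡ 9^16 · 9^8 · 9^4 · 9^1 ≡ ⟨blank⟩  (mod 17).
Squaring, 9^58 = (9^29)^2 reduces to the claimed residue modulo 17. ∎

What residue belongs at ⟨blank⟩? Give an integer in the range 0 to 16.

8

Multiply the listed residues: 1 · 1 · 16 · 9 = 1 → 16 → 144.
Reducing modulo 17: 144 = 8·17 + 8, so 9^29 ≡ 8.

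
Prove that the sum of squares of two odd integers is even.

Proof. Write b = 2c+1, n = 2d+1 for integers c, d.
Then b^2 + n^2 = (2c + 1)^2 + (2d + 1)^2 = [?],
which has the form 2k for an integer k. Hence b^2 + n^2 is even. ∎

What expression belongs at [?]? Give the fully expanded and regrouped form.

2(2c^2 + 2c + 2d^2 + 2d + 1)

Expanding: (2c + 1)^2 + (2d + 1)^2 = 4c^2 + 4c + 4d^2 + 4d + 2.
Every term is even; pulling out the factor of 2 gives 2(2c^2 + 2c + 2d^2 + 2d + 1).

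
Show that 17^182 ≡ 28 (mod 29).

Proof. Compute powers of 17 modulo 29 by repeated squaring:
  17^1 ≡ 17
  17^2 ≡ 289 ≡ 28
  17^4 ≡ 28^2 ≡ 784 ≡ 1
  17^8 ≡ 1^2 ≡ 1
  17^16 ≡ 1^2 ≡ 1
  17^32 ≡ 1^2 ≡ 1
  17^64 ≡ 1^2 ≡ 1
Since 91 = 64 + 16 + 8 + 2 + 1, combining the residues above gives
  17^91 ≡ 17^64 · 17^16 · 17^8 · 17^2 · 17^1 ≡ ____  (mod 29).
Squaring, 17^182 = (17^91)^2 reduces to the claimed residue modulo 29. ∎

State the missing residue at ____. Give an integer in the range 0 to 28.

12

17^64 · 17^16 · 17^8 · 17^2 · 17^1 ≡ 1 · 1 · 1 · 28 · 17 = 476.
476 mod 29 = 12, so 17^91 ≡ 12 (mod 29).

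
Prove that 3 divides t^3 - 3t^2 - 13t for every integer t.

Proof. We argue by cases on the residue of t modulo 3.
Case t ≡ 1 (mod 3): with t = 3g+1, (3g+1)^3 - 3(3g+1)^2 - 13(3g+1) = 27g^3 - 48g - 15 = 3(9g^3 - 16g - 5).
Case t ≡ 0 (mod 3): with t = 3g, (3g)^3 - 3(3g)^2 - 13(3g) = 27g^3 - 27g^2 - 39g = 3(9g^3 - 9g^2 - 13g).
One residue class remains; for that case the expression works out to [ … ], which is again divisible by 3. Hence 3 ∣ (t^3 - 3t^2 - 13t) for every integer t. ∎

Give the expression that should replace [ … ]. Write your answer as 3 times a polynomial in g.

3(9g^3 + 9g^2 - 13g - 10)

The residues treated are {1, 0}, so the missing case is t ≡ 2 (mod 3); write t = 3g+2.
Then (3g+2)^3 - 3(3g+2)^2 - 13(3g+2) = 27g^3 + 27g^2 - 39g - 30 = 3(9g^3 + 9g^2 - 13g - 10).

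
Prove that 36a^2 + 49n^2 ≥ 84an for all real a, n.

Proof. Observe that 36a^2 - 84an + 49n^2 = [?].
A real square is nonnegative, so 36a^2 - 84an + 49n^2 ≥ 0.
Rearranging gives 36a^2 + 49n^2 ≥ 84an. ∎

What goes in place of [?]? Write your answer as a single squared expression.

The leading and trailing coefficients are 6^2 and 7^2, and 84 = 2·6·7, so the trinomial is (6a - 7n)^2.
Hence 36a^2 - 84an + 49n^2 ≥ 0.

(6a - 7n)^2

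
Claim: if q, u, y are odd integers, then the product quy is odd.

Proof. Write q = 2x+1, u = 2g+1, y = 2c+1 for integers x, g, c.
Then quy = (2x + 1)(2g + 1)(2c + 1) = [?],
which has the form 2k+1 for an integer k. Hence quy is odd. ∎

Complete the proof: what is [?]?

Expanding: (2x + 1)(2g + 1)(2c + 1) = 8cgx + 4cg + 4cx + 2c + 4gx + 2g + 2x + 1.
Every term except the constant is even, so this is 2(4cgx + 2cg + 2cx + c + 2gx + g + x) + 1,
and 4cgx + 2cg + 2cx + c + 2gx + g + x ∈ ℤ gives the required form.

2(4cgx + 2cg + 2cx + c + 2gx + g + x) + 1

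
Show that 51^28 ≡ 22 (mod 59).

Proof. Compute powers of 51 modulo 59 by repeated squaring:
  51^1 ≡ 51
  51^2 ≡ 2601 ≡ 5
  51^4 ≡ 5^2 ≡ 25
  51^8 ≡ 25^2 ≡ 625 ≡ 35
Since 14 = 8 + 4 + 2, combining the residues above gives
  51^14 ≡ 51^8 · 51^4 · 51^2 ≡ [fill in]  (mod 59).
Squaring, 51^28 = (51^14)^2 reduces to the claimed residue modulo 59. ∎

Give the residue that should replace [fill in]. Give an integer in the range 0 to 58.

51^8 · 51^4 · 51^2 ≡ 35 · 25 · 5 = 4375.
4375 mod 59 = 9, so 51^14 ≡ 9 (mod 59).

9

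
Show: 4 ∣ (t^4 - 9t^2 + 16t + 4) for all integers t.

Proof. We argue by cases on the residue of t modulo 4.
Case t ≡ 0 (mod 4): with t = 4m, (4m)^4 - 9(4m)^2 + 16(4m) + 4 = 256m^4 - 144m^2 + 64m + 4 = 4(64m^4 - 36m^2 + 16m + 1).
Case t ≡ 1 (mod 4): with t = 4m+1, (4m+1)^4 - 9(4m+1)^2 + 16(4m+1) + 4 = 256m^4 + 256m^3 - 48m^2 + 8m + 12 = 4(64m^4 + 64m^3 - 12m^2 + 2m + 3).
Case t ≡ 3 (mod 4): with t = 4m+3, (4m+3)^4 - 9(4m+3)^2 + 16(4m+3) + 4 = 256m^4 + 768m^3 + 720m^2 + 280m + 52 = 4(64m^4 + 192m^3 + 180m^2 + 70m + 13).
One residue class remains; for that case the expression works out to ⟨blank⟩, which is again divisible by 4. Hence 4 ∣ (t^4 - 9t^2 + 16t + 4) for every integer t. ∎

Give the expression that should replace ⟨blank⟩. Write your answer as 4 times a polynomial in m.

Only t ≡ 2 (mod 4) is unaccounted for. Put t = 4m+2:
(4m+2)^4 - 9(4m+2)^2 + 16(4m+2) + 4 expands to 256m^4 + 512m^3 + 240m^2 + 48m + 16,
and factoring out 4 leaves 4(64m^4 + 128m^3 + 60m^2 + 12m + 4).

4(64m^4 + 128m^3 + 60m^2 + 12m + 4)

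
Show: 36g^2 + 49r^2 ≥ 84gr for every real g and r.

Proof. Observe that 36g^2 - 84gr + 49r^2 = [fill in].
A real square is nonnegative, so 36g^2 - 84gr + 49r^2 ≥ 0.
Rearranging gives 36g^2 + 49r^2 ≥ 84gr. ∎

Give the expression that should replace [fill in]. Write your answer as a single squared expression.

(6g - 7r)^2

36g^2 - 84gr + 49r^2 is a perfect-square trinomial: the outer terms are (6g)^2 and (7r)^2, and the cross term is -2·6g·7r.
So 36g^2 - 84gr + 49r^2 = (6g - 7r)^2 ≥ 0.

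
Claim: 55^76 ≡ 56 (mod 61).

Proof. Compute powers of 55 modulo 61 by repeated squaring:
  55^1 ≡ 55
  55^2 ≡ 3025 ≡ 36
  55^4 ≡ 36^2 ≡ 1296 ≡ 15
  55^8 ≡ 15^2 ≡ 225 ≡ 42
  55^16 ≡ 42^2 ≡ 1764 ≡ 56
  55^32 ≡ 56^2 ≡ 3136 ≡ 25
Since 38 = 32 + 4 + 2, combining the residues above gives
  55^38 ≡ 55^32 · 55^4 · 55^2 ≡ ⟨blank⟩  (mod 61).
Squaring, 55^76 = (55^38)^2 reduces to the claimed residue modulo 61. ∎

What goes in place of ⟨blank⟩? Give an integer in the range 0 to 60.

55^32 · 55^4 · 55^2 ≡ 25 · 15 · 36 = 13500.
13500 mod 61 = 19, so 55^38 ≡ 19 (mod 61).

19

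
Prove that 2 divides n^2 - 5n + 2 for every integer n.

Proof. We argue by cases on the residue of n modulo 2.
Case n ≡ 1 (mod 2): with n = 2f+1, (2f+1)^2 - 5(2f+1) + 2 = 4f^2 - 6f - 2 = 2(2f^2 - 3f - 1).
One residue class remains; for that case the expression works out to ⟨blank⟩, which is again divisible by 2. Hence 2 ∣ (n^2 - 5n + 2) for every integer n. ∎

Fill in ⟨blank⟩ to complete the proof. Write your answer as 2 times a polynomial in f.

Only n ≡ 0 (mod 2) is unaccounted for. Put n = 2f:
(2f)^2 - 5(2f) + 2 expands to 4f^2 - 10f + 2,
and factoring out 2 leaves 2(2f^2 - 5f + 1).

2(2f^2 - 5f + 1)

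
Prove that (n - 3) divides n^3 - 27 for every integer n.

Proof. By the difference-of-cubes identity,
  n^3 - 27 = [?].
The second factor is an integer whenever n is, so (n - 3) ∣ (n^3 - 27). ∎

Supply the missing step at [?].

Polynomial division of n^3 - 27 by n - 3 leaves remainder 0 and quotient n^2 + 3n + 9.
Hence n^3 - 27 = (n - 3)(n^2 + 3n + 9).

(n - 3)(n^2 + 3n + 9)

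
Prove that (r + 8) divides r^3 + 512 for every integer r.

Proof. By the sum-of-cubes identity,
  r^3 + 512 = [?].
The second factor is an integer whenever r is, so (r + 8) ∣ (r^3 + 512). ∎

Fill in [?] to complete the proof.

(r + 8)(r^2 - 8r + 64)

a^3 + b^3 = (a + b)(a^2 - ab + b^2). With a = r, b = 8:
r^3 + 512 = (r + 8)(r^2 - 8r + 64).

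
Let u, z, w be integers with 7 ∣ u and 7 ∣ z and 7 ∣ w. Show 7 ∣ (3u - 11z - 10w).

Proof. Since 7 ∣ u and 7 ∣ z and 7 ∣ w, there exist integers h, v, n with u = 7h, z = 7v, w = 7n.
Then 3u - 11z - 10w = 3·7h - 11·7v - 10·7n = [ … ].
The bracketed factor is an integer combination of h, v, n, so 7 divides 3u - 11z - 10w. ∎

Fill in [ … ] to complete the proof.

Each term has a factor of 7: 3·7h - 11·7v - 10·7n = 7·(3h - 10n - 11v).
Since 3h - 10n - 11v is an integer, 7 ∣ (3u - 11z - 10w).

7(3h - 10n - 11v)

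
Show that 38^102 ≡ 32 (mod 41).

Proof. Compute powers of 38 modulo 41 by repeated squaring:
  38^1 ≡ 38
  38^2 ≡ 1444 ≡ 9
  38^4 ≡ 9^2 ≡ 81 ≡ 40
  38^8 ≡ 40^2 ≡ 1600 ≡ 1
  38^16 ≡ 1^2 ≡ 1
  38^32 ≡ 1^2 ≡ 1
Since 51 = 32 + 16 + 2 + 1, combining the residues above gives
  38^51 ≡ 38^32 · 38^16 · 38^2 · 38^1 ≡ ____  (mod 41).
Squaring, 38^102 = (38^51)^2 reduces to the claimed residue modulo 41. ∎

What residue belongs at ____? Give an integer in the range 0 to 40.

14

Multiply the listed residues: 1 · 1 · 9 · 38 = 1 → 9 → 342.
Reducing modulo 41: 342 = 8·41 + 14, so 38^51 ≡ 14.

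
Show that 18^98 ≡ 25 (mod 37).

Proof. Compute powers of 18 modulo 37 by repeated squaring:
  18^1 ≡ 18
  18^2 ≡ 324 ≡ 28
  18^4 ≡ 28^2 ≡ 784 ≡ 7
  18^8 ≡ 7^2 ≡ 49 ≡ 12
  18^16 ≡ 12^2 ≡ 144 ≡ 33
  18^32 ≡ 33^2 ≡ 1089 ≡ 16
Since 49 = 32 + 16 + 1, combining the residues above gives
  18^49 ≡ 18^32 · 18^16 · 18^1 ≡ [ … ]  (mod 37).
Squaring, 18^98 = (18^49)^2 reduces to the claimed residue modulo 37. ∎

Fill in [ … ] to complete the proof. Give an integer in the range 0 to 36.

32

Multiply the listed residues: 16 · 33 · 18 = 528 → 9504.
Reducing modulo 37: 9504 = 256·37 + 32, so 18^49 ≡ 32.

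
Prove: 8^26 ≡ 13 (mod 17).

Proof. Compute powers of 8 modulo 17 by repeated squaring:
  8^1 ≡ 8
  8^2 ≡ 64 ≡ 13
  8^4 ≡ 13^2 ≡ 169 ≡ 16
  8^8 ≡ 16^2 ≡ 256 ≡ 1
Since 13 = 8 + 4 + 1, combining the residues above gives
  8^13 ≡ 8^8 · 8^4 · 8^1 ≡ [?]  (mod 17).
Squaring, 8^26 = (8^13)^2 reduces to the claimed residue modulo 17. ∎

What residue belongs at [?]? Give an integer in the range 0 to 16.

Multiply the listed residues: 1 · 16 · 8 = 16 → 128.
Reducing modulo 17: 128 = 7·17 + 9, so 8^13 ≡ 9.

9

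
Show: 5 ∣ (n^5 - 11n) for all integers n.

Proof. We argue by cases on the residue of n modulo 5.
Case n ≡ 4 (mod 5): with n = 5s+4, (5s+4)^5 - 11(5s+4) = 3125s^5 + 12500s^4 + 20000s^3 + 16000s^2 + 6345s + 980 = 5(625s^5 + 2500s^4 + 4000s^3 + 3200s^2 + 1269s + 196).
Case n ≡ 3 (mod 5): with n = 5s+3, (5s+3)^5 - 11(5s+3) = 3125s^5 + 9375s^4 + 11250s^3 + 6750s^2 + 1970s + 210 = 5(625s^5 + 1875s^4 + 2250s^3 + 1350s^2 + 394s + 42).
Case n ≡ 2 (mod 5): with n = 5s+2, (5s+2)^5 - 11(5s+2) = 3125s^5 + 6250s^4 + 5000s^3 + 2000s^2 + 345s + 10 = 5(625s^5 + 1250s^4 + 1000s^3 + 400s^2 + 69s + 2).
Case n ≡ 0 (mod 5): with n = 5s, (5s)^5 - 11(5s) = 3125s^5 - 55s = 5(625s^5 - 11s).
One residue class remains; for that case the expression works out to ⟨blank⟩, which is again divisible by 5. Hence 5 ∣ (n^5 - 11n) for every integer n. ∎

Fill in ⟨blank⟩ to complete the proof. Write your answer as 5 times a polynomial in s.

5(625s^5 + 625s^4 + 250s^3 + 50s^2 - 6s - 2)

Only n ≡ 1 (mod 5) is unaccounted for. Put n = 5s+1:
(5s+1)^5 - 11(5s+1) expands to 3125s^5 + 3125s^4 + 1250s^3 + 250s^2 - 30s - 10,
and factoring out 5 leaves 5(625s^5 + 625s^4 + 250s^3 + 50s^2 - 6s - 2).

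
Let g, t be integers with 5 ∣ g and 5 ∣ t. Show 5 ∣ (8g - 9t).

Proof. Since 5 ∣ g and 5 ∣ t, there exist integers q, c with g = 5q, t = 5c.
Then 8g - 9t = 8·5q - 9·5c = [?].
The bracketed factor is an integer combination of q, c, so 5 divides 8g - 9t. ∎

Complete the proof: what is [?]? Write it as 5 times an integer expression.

Each term has a factor of 5: 8·5q - 9·5c = 5·(-9c + 8q).
Since -9c + 8q is an integer, 5 ∣ (8g - 9t).

5(-9c + 8q)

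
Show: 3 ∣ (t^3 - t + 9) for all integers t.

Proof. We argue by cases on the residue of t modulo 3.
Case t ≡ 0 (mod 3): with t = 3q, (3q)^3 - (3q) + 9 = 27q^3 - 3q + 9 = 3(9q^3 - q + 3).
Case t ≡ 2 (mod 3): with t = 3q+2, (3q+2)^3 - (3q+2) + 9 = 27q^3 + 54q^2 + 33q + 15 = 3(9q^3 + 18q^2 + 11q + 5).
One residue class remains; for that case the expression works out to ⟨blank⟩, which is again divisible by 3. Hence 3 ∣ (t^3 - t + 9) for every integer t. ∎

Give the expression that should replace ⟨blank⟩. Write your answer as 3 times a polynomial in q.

3(9q^3 + 9q^2 + 2q + 3)

The residues treated are {0, 2}, so the missing case is t ≡ 1 (mod 3); write t = 3q+1.
Then (3q+1)^3 - (3q+1) + 9 = 27q^3 + 27q^2 + 6q + 9 = 3(9q^3 + 9q^2 + 2q + 3).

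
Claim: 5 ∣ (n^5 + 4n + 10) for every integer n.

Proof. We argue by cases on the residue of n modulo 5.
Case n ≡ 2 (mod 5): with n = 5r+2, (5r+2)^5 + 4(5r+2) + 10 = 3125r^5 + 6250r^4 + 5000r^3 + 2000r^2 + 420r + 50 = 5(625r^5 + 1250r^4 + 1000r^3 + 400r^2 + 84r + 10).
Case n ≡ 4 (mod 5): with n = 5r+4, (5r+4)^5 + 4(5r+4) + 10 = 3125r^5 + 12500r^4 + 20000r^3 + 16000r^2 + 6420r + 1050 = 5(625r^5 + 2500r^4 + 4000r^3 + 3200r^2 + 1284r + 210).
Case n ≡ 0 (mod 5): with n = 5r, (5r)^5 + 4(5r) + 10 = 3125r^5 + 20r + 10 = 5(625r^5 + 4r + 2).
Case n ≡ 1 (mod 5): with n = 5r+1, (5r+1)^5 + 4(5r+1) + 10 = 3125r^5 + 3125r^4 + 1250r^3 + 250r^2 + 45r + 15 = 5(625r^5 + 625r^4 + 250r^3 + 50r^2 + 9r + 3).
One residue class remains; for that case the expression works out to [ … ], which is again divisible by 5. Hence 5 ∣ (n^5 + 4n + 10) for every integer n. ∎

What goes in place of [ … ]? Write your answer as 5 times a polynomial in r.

The residues treated are {2, 4, 0, 1}, so the missing case is n ≡ 3 (mod 5); write n = 5r+3.
Then (5r+3)^5 + 4(5r+3) + 10 = 3125r^5 + 9375r^4 + 11250r^3 + 6750r^2 + 2045r + 265 = 5(625r^5 + 1875r^4 + 2250r^3 + 1350r^2 + 409r + 53).

5(625r^5 + 1875r^4 + 2250r^3 + 1350r^2 + 409r + 53)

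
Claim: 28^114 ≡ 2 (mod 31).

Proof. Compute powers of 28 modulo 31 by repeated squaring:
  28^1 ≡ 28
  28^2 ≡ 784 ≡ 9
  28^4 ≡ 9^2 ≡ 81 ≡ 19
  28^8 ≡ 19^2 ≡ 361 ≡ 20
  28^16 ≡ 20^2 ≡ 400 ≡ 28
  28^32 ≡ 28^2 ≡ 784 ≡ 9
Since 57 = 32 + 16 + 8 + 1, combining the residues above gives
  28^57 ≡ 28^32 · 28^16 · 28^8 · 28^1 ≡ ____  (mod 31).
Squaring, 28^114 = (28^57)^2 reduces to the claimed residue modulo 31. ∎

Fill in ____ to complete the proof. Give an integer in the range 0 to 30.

28^32 · 28^16 · 28^8 · 28^1 ≡ 9 · 28 · 20 · 28 = 141120.
141120 mod 31 = 8, so 28^57 ≡ 8 (mod 31).

8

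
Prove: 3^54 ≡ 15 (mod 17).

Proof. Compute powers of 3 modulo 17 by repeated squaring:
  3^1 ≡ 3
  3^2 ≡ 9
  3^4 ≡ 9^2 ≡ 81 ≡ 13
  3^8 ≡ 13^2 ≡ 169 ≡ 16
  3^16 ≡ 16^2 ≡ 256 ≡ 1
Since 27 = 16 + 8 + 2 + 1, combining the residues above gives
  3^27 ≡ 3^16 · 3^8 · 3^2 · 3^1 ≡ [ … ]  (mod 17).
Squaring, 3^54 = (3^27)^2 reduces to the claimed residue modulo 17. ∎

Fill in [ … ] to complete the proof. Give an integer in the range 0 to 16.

Multiply the listed residues: 1 · 16 · 9 · 3 = 16 → 144 → 432.
Reducing modulo 17: 432 = 25·17 + 7, so 3^27 ≡ 7.

7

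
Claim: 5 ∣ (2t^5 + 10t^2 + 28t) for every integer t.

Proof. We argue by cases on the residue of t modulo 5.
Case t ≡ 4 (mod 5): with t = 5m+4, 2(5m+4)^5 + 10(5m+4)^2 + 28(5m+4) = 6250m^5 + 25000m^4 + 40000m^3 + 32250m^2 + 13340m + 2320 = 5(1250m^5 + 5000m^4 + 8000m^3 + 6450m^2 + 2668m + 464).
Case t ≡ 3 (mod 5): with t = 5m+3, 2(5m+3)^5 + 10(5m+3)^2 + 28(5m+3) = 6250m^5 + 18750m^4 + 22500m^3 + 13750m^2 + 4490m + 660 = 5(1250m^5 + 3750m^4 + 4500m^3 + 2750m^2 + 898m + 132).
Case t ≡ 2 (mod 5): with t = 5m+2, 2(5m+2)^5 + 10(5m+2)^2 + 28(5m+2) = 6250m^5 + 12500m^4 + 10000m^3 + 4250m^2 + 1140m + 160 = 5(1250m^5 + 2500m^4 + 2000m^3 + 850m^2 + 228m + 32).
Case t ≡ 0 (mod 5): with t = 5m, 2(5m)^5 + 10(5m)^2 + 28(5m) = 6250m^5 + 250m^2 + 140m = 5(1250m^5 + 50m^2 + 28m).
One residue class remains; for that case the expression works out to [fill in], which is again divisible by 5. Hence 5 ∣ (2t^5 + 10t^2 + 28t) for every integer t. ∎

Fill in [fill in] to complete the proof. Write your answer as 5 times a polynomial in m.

The residues treated are {4, 3, 2, 0}, so the missing case is t ≡ 1 (mod 5); write t = 5m+1.
Then 2(5m+1)^5 + 10(5m+1)^2 + 28(5m+1) = 6250m^5 + 6250m^4 + 2500m^3 + 750m^2 + 290m + 40 = 5(1250m^5 + 1250m^4 + 500m^3 + 150m^2 + 58m + 8).

5(1250m^5 + 1250m^4 + 500m^3 + 150m^2 + 58m + 8)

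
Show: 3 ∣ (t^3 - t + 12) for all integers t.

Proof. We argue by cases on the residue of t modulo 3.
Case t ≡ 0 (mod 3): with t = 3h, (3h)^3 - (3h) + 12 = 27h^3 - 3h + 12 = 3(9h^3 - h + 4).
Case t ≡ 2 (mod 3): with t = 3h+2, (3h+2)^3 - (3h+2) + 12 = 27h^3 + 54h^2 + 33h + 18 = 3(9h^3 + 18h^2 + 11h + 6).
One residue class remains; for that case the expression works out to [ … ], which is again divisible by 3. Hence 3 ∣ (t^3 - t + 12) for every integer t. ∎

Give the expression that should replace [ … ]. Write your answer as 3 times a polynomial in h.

3(9h^3 + 9h^2 + 2h + 4)

Only t ≡ 1 (mod 3) is unaccounted for. Put t = 3h+1:
(3h+1)^3 - (3h+1) + 12 expands to 27h^3 + 27h^2 + 6h + 12,
and factoring out 3 leaves 3(9h^3 + 9h^2 + 2h + 4).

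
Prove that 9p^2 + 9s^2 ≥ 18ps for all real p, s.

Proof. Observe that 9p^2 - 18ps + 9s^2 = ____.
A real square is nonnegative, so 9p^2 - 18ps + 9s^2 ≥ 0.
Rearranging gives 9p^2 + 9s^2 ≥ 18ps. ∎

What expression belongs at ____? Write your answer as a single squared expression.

(3p - 3s)^2

9p^2 - 18ps + 9s^2 is a perfect-square trinomial: the outer terms are (3p)^2 and (3s)^2, and the cross term is -2·3p·3s.
So 9p^2 - 18ps + 9s^2 = (3p - 3s)^2 ≥ 0.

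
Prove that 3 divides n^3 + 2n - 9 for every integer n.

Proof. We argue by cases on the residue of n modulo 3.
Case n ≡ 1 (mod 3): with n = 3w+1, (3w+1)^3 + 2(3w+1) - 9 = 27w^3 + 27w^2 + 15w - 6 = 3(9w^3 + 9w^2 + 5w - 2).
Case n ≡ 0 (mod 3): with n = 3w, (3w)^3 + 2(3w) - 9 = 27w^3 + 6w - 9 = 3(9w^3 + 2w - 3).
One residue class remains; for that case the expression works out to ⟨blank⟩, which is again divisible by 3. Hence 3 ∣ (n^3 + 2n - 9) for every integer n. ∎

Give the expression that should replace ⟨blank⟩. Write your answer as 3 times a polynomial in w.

The residues treated are {1, 0}, so the missing case is n ≡ 2 (mod 3); write n = 3w+2.
Then (3w+2)^3 + 2(3w+2) - 9 = 27w^3 + 54w^2 + 42w + 3 = 3(9w^3 + 18w^2 + 14w + 1).

3(9w^3 + 18w^2 + 14w + 1)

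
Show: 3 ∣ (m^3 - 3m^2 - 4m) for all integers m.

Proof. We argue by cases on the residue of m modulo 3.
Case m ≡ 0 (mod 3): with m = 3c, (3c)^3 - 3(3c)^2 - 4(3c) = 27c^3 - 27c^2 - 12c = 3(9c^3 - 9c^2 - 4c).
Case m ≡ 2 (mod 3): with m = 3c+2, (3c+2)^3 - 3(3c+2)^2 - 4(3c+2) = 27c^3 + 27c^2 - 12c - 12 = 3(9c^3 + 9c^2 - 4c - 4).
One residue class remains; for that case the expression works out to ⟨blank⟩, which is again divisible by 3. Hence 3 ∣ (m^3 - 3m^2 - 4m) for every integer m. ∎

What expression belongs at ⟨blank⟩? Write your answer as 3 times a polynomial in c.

The residues treated are {0, 2}, so the missing case is m ≡ 1 (mod 3); write m = 3c+1.
Then (3c+1)^3 - 3(3c+1)^2 - 4(3c+1) = 27c^3 - 21c - 6 = 3(9c^3 - 7c - 2).

3(9c^3 - 7c - 2)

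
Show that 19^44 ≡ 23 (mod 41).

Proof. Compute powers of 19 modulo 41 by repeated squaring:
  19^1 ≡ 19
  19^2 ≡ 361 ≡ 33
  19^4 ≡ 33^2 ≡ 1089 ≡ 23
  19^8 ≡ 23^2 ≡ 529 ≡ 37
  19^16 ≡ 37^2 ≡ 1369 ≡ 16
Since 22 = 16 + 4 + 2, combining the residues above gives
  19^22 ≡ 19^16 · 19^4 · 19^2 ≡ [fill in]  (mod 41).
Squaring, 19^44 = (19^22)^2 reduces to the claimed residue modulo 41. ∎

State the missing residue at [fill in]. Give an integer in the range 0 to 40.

8

Multiply the listed residues: 16 · 23 · 33 = 368 → 12144.
Reducing modulo 41: 12144 = 296·41 + 8, so 19^22 ≡ 8.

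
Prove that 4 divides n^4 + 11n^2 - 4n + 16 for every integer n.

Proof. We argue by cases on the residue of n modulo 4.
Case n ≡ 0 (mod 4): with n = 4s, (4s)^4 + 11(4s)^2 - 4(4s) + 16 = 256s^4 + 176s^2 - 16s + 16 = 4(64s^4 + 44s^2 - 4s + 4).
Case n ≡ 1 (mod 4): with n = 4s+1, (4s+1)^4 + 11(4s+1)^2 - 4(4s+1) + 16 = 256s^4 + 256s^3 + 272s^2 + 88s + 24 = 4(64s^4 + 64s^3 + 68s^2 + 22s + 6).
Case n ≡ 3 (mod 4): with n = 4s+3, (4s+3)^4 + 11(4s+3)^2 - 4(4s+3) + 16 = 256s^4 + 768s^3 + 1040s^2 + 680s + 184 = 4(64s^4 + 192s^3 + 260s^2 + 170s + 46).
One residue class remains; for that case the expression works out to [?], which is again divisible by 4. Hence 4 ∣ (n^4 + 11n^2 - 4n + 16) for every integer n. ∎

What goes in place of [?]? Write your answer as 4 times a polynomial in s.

4(64s^4 + 128s^3 + 140s^2 + 72s + 17)

Only n ≡ 2 (mod 4) is unaccounted for. Put n = 4s+2:
(4s+2)^4 + 11(4s+2)^2 - 4(4s+2) + 16 expands to 256s^4 + 512s^3 + 560s^2 + 288s + 68,
and factoring out 4 leaves 4(64s^4 + 128s^3 + 140s^2 + 72s + 17).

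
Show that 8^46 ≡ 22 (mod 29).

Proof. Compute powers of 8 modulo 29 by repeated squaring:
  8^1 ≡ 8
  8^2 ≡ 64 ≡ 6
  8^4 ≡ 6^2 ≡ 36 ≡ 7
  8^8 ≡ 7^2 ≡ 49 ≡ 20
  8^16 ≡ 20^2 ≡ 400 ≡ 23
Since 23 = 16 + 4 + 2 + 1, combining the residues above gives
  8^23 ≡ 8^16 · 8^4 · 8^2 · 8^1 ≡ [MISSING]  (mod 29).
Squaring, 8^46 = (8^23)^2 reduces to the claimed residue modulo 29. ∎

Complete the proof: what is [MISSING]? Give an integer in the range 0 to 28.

14

Multiply the listed residues: 23 · 7 · 6 · 8 = 161 → 966 → 7728.
Reducing modulo 29: 7728 = 266·29 + 14, so 8^23 ≡ 14.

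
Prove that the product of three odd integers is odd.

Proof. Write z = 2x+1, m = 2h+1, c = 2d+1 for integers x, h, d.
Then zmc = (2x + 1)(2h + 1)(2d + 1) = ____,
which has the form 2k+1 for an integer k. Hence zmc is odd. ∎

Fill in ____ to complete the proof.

2(4dhx + 2dh + 2dx + d + 2hx + h + x) + 1

Expanding: (2x + 1)(2h + 1)(2d + 1) = 8dhx + 4dh + 4dx + 2d + 4hx + 2h + 2x + 1.
Every term except the constant is even, so this is 2(4dhx + 2dh + 2dx + d + 2hx + h + x) + 1,
and 4dhx + 2dh + 2dx + d + 2hx + h + x ∈ ℤ gives the required form.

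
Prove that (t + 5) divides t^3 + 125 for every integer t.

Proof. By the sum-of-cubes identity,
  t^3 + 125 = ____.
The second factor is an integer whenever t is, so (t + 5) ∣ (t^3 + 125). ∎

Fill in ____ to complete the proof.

a^3 + b^3 = (a + b)(a^2 - ab + b^2). With a = t, b = 5:
t^3 + 125 = (t + 5)(t^2 - 5t + 25).

(t + 5)(t^2 - 5t + 25)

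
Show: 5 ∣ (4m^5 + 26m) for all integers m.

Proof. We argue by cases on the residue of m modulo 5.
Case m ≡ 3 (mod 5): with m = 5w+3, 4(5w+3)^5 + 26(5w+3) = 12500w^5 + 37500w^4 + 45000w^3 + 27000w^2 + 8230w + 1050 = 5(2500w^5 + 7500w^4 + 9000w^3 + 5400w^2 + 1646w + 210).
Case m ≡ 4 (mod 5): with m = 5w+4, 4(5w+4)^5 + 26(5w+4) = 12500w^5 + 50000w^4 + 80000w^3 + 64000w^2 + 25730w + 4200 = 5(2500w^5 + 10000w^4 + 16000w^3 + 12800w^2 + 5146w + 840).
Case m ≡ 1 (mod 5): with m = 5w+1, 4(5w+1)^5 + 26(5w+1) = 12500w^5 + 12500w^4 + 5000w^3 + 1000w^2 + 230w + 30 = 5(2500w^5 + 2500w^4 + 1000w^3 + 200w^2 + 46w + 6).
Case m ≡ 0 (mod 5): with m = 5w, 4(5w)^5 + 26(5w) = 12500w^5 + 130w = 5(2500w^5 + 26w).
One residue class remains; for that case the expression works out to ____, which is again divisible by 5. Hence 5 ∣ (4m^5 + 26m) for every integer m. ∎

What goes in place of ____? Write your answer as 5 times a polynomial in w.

The residues treated are {3, 4, 1, 0}, so the missing case is m ≡ 2 (mod 5); write m = 5w+2.
Then 4(5w+2)^5 + 26(5w+2) = 12500w^5 + 25000w^4 + 20000w^3 + 8000w^2 + 1730w + 180 = 5(2500w^5 + 5000w^4 + 4000w^3 + 1600w^2 + 346w + 36).

5(2500w^5 + 5000w^4 + 4000w^3 + 1600w^2 + 346w + 36)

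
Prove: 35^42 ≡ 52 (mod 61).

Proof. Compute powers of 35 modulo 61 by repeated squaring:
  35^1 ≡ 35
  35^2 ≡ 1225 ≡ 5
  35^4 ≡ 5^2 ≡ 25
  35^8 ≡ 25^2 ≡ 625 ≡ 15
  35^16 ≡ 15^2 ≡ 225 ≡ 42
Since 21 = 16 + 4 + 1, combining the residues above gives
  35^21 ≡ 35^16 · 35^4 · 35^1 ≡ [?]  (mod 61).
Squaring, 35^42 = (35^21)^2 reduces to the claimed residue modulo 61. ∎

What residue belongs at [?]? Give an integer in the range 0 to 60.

35^16 · 35^4 · 35^1 ≡ 42 · 25 · 35 = 36750.
36750 mod 61 = 28, so 35^21 ≡ 28 (mod 61).

28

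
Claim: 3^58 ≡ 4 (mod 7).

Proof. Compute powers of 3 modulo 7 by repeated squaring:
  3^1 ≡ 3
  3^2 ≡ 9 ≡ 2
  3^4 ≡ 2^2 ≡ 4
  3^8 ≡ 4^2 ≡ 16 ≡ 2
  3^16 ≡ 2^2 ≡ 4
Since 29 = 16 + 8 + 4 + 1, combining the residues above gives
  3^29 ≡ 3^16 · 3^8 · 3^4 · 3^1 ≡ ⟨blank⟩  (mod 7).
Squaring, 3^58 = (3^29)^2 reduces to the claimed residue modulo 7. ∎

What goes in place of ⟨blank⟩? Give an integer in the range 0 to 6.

Multiply the listed residues: 4 · 2 · 4 · 3 = 8 → 32 → 96.
Reducing modulo 7: 96 = 13·7 + 5, so 3^29 ≡ 5.

5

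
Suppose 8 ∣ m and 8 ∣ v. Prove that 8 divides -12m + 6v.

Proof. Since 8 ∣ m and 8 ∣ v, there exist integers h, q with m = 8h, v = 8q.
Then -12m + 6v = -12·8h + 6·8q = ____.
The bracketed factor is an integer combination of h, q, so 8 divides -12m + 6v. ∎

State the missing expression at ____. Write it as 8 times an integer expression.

Pull the common 8 out of every term: -12·8h + 6·8q = 8(-12h + 6q).
-12h + 6q is an integer, which exhibits the divisibility.

8(-12h + 6q)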